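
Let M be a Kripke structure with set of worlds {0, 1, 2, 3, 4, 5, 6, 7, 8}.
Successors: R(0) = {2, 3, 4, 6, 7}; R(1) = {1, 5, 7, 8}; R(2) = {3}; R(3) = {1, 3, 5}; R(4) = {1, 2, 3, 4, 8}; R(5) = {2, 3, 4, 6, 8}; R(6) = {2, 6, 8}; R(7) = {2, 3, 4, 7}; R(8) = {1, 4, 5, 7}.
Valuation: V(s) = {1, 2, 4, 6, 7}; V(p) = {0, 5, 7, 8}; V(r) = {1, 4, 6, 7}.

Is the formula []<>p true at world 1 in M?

At 1: []<>p requires <>p at every successor {1, 5, 7, 8}.
  At 1: <>p is true.
  At 5: <>p is true.
  At 7: <>p is true.
  At 8: <>p is true.
So []<>p is true at 1.

Yes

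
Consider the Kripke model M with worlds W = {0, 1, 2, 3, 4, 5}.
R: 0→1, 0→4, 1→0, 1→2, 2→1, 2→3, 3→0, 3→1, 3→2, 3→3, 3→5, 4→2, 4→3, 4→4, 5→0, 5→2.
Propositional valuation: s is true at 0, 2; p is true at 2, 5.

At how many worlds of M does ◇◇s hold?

Let φ = ◇◇s. Evaluate φ at each world:
  0 (successors {1, 4}): φ is true.
  1 (successors {0, 2}): φ is false.
  2 (successors {1, 3}): φ is true.
  3 (successors {0, 1, 2, 3, 5}): φ is true.
  4 (successors {2, 3, 4}): φ is true.
  5 (successors {0, 2}): φ is false.
For instance, at 2:
  At 2: ◇◇s requires ◇s at some successor in {1, 3}.
    ◇s holds at 1, so ◇◇s is true at 2.
      At 1: ◇s requires s at some successor in {0, 2}.
        s holds at 0, so ◇s is true at 1.
Satisfying worlds: {0, 2, 3, 4}

4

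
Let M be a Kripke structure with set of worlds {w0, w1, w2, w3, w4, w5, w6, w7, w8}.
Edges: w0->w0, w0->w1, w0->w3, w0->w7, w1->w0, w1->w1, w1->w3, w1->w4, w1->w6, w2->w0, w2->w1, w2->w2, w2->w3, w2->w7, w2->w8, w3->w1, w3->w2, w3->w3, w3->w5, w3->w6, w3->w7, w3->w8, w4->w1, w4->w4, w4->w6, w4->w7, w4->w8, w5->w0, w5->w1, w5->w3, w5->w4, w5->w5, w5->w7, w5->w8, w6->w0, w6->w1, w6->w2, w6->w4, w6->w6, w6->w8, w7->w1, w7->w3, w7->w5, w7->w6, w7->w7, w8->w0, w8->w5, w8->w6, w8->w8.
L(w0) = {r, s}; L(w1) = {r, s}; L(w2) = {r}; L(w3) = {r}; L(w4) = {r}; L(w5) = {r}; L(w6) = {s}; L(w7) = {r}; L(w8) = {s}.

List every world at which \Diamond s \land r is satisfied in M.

w0, w1, w2, w3, w4, w5, w7

Recall that \Diamond ψ holds at a world iff ψ holds at some accessible world.
Let φ = \Diamond s \land r. Evaluate φ at each world:
  w0 (successors {w0, w1, w3, w7}): φ is true.
  w1 (successors {w0, w1, w3, w4, w6}): φ is true.
  w2 (successors {w0, w1, w2, w3, w7, w8}): φ is true.
  w3 (successors {w1, w2, w3, w5, w6, w7, w8}): φ is true.
  w4 (successors {w1, w4, w6, w7, w8}): φ is true.
  w5 (successors {w0, w1, w3, w4, w5, w7, w8}): φ is true.
  w6 (successors {w0, w1, w2, w4, w6, w8}): φ is false.
  w7 (successors {w1, w3, w5, w6, w7}): φ is true.
  w8 (successors {w0, w5, w6, w8}): φ is false.
For instance, at w2:
  At w2: \Diamond s is true, r is true, so \Diamond s \land r is true.
    At w2: \Diamond s requires s at some successor in {w0, w1, w2, w3, w7, w8}.
      s holds at w0, so \Diamond s is true at w2.
Satisfying worlds: {w0, w1, w2, w3, w4, w5, w7}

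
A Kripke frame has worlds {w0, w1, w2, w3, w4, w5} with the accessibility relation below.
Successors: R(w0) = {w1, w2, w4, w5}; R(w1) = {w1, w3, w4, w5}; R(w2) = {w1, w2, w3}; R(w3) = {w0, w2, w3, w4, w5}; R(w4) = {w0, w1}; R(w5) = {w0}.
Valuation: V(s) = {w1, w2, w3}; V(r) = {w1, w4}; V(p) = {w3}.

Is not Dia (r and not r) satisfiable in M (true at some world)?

Yes

Let φ = not Dia (r and not r). Evaluate φ at each world:
  w0 (successors {w1, w2, w4, w5}): φ is true.
  w1 (successors {w1, w3, w4, w5}): φ is true.
  w2 (successors {w1, w2, w3}): φ is true.
  w3 (successors {w0, w2, w3, w4, w5}): φ is true.
  w4 (successors {w0, w1}): φ is true.
  w5 (successors {w0}): φ is true.
Detail at w0 (witness):
  At w0: Dia (r and not r) is false, so not Dia (r and not r) is true.
    At w0: Dia (r and not r) requires r and not r at some successor in {w1, w2, w4, w5}.
      At w1: r and not r is false.
      At w2: r and not r is false.
      At w4: r and not r is false.
      At w5: r and not r is false.
    So Dia (r and not r) is false at w0.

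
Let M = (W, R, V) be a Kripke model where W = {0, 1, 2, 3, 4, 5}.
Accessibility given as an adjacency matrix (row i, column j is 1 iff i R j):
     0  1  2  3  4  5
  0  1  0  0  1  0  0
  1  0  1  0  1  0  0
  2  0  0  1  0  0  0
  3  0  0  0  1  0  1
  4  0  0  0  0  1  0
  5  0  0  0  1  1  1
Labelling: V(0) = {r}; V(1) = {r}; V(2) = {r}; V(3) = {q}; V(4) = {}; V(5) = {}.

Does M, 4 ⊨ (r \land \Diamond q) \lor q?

At 4: r \land \Diamond q is false, q is false, so (r \land \Diamond q) \lor q is false.
  At 4: r is false, \Diamond q is false, so r \land \Diamond q is false.
    At 4: \Diamond q requires q at some successor in {4}.
      At 4: q is false.
    So \Diamond q is false at 4.

No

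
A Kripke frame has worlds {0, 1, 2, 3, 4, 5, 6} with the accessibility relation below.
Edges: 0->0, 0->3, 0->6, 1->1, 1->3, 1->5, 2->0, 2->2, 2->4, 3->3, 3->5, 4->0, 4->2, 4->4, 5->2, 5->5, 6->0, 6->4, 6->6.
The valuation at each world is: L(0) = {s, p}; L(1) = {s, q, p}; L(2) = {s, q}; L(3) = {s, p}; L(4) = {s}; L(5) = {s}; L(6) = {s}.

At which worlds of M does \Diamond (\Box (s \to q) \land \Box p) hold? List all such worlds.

none

Let φ = \Diamond (\Box (s \to q) \land \Box p). Evaluate φ at each world:
  0 (successors {0, 3, 6}): φ is false.
  1 (successors {1, 3, 5}): φ is false.
  2 (successors {0, 2, 4}): φ is false.
  3 (successors {3, 5}): φ is false.
  4 (successors {0, 2, 4}): φ is false.
  5 (successors {2, 5}): φ is false.
  6 (successors {0, 4, 6}): φ is false.
For instance, at 5:
  At 5: \Diamond (\Box (s \to q) \land \Box p) requires \Box (s \to q) \land \Box p at some successor in {2, 5}.
    At 2: \Box (s \to q) \land \Box p is false.
    At 5: \Box (s \to q) \land \Box p is false.
  So \Diamond (\Box (s \to q) \land \Box p) is false at 5.
Satisfying worlds: none.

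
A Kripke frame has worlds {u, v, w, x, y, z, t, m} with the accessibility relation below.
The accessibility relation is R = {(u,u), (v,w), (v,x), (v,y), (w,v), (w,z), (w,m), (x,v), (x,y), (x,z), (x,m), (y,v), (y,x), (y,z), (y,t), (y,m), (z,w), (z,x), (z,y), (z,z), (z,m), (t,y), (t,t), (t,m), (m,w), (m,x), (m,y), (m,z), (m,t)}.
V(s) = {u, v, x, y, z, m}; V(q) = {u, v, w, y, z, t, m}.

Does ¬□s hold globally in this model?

Let φ = ¬□s. Evaluate φ at each world:
  u (successors {u}): φ is false.
  v (successors {w, x, y}): φ is true.
  w (successors {v, z, m}): φ is false.
  x (successors {v, y, z, m}): φ is false.
  y (successors {v, x, z, t, m}): φ is true.
  z (successors {w, x, y, z, m}): φ is true.
  t (successors {y, t, m}): φ is true.
  m (successors {w, x, y, z, t}): φ is true.
Detail at u (counterexample):
  At u: □s is true, so ¬□s is false.
    At u: □s requires s at every successor {u}.
      At u: s is true.
    So □s is true at u.

No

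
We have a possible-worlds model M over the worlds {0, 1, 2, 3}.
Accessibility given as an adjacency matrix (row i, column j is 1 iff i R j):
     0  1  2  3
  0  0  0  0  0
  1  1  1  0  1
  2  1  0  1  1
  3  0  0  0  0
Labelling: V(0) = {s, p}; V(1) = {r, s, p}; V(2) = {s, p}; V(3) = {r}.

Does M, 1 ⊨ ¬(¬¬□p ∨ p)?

No

At 1: ¬¬□p ∨ p is true, so ¬(¬¬□p ∨ p) is false.
  At 1: ¬¬□p is false, p is true, so ¬¬□p ∨ p is true.
    At 1: ¬□p is true, so ¬¬□p is false.
      At 1: □p is false, so ¬□p is true.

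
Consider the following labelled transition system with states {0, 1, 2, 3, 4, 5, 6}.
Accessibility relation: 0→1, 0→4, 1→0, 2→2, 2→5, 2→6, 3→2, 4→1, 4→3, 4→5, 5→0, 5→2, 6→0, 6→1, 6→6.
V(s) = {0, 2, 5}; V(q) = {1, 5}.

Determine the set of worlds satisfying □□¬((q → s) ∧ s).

1

Let φ = □□¬((q → s) ∧ s). Evaluate φ at each world:
  0 (successors {1, 4}): φ is false.
  1 (successors {0}): φ is true.
  2 (successors {2, 5, 6}): φ is false.
  3 (successors {2}): φ is false.
  4 (successors {1, 3, 5}): φ is false.
  5 (successors {0, 2}): φ is false.
  6 (successors {0, 1, 6}): φ is false.
For instance, at 2:
  At 2: □□¬((q → s) ∧ s) requires □¬((q → s) ∧ s) at every successor {2, 5, 6}.
    □¬((q → s) ∧ s) fails at 2, so □□¬((q → s) ∧ s) is false at 2.
      At 2: □¬((q → s) ∧ s) requires ¬((q → s) ∧ s) at every successor {2, 5, 6}.
        ¬((q → s) ∧ s) fails at 2, so □¬((q → s) ∧ s) is false at 2.
Satisfying worlds: {1}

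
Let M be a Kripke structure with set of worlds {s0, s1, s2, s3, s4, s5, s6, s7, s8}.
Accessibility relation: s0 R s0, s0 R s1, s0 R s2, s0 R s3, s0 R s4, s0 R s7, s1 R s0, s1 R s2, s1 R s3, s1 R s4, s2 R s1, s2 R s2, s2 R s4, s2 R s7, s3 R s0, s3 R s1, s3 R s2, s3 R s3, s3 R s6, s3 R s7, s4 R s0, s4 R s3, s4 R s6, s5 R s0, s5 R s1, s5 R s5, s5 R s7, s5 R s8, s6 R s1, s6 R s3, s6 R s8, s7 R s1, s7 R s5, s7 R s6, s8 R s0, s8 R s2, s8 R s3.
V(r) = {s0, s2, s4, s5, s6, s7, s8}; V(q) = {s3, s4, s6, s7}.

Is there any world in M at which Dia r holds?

Yes

Let φ = Dia r. Evaluate φ at each world:
  s0 (successors {s0, s1, s2, s3, s4, s7}): φ is true.
  s1 (successors {s0, s2, s3, s4}): φ is true.
  s2 (successors {s1, s2, s4, s7}): φ is true.
  s3 (successors {s0, s1, s2, s3, s6, s7}): φ is true.
  s4 (successors {s0, s3, s6}): φ is true.
  s5 (successors {s0, s1, s5, s7, s8}): φ is true.
  s6 (successors {s1, s3, s8}): φ is true.
  s7 (successors {s1, s5, s6}): φ is true.
  s8 (successors {s0, s2, s3}): φ is true.
Detail at s0 (witness):
  At s0: Dia r requires r at some successor in {s0, s1, s2, s3, s4, s7}.
    r holds at s0, so Dia r is true at s0.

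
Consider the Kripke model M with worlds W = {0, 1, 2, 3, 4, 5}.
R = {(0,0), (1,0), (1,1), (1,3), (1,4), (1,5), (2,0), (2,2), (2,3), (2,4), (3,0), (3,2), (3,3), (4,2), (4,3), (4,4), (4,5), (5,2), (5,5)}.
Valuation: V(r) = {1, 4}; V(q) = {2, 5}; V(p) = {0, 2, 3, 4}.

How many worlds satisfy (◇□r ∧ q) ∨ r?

Let φ = (◇□r ∧ q) ∨ r. Evaluate φ at each world:
  0 (successors {0}): φ is false.
  1 (successors {0, 1, 3, 4, 5}): φ is true.
  2 (successors {0, 2, 3, 4}): φ is false.
  3 (successors {0, 2, 3}): φ is false.
  4 (successors {2, 3, 4, 5}): φ is true.
  5 (successors {2, 5}): φ is false.
For instance, at 5:
  At 5: ◇□r ∧ q is false, r is false, so (◇□r ∧ q) ∨ r is false.
    At 5: ◇□r is false, q is true, so ◇□r ∧ q is false.
      At 5: ◇□r requires □r at some successor in {2, 5}.
        At 2: □r is false.
        At 5: □r is false.
      So ◇□r is false at 5.
Satisfying worlds: {1, 4}

2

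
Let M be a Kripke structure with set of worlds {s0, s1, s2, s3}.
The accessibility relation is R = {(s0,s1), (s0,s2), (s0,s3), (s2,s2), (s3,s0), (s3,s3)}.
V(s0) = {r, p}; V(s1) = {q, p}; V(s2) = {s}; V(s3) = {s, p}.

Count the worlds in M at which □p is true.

Recall that □ψ holds at a world iff ψ holds at every accessible world, and ◇ψ holds iff ψ holds at some accessible world.
Let φ = □p. Evaluate φ at each world:
  s0 (successors {s1, s2, s3}): φ is false.
  s1 (successors ∅): φ is true.
  s2 (successors {s2}): φ is false.
  s3 (successors {s0, s3}): φ is true.
For instance, at s0:
  At s0: □p requires p at every successor {s1, s2, s3}.
    p fails at s2, so □p is false at s0.
Satisfying worlds: {s1, s3}

2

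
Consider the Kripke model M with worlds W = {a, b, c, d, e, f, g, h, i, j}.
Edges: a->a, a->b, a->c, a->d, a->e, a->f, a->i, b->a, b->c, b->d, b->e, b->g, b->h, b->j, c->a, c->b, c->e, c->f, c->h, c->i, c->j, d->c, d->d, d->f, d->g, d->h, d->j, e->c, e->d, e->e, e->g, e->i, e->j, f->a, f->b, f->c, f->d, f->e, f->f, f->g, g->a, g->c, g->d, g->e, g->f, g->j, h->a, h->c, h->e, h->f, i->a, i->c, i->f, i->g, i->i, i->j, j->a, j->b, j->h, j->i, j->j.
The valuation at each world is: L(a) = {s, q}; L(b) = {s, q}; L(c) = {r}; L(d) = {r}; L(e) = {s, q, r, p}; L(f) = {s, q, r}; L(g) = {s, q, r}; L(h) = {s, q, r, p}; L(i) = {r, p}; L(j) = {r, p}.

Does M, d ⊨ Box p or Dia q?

Recall that Box ψ holds at a world iff ψ holds at every accessible world, and Dia ψ holds iff ψ holds at some accessible world.
At d: Box p is false, Dia q is true, so Box p or Dia q is true.
  At d: Box p requires p at every successor {c, d, f, g, h, j}.
    p fails at c, so Box p is false at d.
  At d: Dia q requires q at some successor in {c, d, f, g, h, j}.
    q holds at f, so Dia q is true at d.

Yes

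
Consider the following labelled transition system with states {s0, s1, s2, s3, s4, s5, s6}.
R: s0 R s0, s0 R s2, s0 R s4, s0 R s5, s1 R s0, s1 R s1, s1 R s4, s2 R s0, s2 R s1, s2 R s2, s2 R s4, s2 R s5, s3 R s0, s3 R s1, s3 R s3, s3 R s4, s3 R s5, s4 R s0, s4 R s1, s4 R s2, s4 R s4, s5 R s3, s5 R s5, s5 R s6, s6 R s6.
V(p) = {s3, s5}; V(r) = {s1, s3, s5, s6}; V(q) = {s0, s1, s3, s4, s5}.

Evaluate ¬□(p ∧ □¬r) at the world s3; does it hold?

At s3: □(p ∧ □¬r) is false, so ¬□(p ∧ □¬r) is true.
  At s3: □(p ∧ □¬r) requires p ∧ □¬r at every successor {s0, s1, s3, s4, s5}.
    p ∧ □¬r fails at s0, so □(p ∧ □¬r) is false at s3.
      At s0: p is false, □¬r is false, so p ∧ □¬r is false.

Yes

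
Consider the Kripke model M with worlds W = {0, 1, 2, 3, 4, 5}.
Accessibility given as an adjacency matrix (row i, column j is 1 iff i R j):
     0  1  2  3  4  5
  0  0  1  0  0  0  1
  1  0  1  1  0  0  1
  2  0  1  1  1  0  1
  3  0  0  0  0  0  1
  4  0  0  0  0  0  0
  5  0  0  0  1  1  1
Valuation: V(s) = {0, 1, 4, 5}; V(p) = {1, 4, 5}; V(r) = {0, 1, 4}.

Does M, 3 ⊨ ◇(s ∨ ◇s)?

Yes

At 3: ◇(s ∨ ◇s) requires s ∨ ◇s at some successor in {5}.
  s ∨ ◇s holds at 5, so ◇(s ∨ ◇s) is true at 3.
    At 5: s is true, ◇s is true, so s ∨ ◇s is true.
      At 5: ◇s requires s at some successor in {3, 4, 5}.
        s holds at 4, so ◇s is true at 5.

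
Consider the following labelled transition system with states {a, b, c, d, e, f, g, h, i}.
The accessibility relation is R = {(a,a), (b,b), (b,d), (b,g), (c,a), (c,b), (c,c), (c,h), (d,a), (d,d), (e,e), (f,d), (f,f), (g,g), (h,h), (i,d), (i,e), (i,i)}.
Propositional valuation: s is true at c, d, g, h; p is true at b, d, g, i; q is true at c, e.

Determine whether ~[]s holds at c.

Yes

At c: []s is false, so ~[]s is true.
  At c: []s requires s at every successor {a, b, c, h}.
    s fails at a, so []s is false at c.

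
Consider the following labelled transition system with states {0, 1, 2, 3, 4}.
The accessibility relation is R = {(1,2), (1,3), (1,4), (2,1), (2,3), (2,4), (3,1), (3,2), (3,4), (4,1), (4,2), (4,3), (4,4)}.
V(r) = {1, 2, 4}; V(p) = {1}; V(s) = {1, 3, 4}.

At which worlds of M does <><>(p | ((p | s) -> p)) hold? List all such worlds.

Let φ = <><>(p | ((p | s) -> p)). Evaluate φ at each world:
  0 (successors ∅): φ is false.
  1 (successors {2, 3, 4}): φ is true.
  2 (successors {1, 3, 4}): φ is true.
  3 (successors {1, 2, 4}): φ is true.
  4 (successors {1, 2, 3, 4}): φ is true.
For instance, at 4:
  At 4: <><>(p | ((p | s) -> p)) requires <>(p | ((p | s) -> p)) at some successor in {1, 2, 3, 4}.
    <>(p | ((p | s) -> p)) holds at 1, so <><>(p | ((p | s) -> p)) is true at 4.
      At 1: <>(p | ((p | s) -> p)) requires p | ((p | s) -> p) at some successor in {2, 3, 4}.
        p | ((p | s) -> p) holds at 2, so <>(p | ((p | s) -> p)) is true at 1.
Satisfying worlds: {1, 2, 3, 4}

1, 2, 3, 4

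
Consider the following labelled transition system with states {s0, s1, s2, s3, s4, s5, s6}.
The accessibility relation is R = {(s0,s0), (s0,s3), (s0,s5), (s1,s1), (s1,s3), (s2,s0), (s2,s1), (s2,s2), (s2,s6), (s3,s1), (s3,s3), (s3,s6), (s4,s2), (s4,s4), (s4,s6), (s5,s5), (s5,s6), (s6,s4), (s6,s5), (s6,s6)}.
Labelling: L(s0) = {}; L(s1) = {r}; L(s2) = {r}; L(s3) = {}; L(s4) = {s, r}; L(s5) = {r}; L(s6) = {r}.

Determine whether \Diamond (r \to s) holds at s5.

No

At s5: \Diamond (r \to s) requires r \to s at some successor in {s5, s6}.
  At s5: r \to s is false.
  At s6: r \to s is false.
So \Diamond (r \to s) is false at s5.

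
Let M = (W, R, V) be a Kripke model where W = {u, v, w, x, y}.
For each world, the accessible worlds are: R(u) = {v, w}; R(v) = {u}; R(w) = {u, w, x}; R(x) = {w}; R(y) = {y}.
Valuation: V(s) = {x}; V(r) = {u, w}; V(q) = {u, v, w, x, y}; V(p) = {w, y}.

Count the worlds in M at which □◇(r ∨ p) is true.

Let φ = □◇(r ∨ p). Evaluate φ at each world:
  u (successors {v, w}): φ is true.
  v (successors {u}): φ is true.
  w (successors {u, w, x}): φ is true.
  x (successors {w}): φ is true.
  y (successors {y}): φ is true.
For instance, at y:
  At y: □◇(r ∨ p) requires ◇(r ∨ p) at every successor {y}.
      At y: ◇(r ∨ p) requires r ∨ p at some successor in {y}.
        r ∨ p holds at y, so ◇(r ∨ p) is true at y.
  So □◇(r ∨ p) is true at y.
Satisfying worlds: {u, v, w, x, y}

5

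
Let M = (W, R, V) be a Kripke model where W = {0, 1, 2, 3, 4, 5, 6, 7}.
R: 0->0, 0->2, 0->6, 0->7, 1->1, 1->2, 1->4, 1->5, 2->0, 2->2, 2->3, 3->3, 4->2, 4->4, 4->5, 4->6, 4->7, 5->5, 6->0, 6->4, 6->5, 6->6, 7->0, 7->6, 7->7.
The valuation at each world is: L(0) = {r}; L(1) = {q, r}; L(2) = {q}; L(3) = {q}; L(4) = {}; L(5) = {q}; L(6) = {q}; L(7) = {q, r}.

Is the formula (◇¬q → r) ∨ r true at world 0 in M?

At 0: ◇¬q → r is true, r is true, so (◇¬q → r) ∨ r is true.
  At 0: ◇¬q is true, r is true, so ◇¬q → r is true.
    At 0: ◇¬q requires ¬q at some successor in {0, 2, 6, 7}.
      ¬q holds at 0, so ◇¬q is true at 0.

Yes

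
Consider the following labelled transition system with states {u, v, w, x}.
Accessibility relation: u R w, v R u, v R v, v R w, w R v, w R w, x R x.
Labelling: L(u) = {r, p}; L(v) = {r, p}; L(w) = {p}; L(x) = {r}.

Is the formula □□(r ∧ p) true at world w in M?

At w: □□(r ∧ p) requires □(r ∧ p) at every successor {v, w}.
  □(r ∧ p) fails at v, so □□(r ∧ p) is false at w.
    At v: □(r ∧ p) requires r ∧ p at every successor {u, v, w}.
      r ∧ p fails at w, so □(r ∧ p) is false at v.

No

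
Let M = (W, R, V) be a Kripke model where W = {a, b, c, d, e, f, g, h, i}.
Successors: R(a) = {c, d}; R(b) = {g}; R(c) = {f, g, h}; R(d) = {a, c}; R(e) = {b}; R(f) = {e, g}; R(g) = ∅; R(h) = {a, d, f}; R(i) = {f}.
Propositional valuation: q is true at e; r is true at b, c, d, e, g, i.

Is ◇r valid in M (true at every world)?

No

Let φ = ◇r. Evaluate φ at each world:
  a (successors {c, d}): φ is true.
  b (successors {g}): φ is true.
  c (successors {f, g, h}): φ is true.
  d (successors {a, c}): φ is true.
  e (successors {b}): φ is true.
  f (successors {e, g}): φ is true.
  g (successors ∅): φ is false.
  h (successors {a, d, f}): φ is true.
  i (successors {f}): φ is false.
Detail at g (counterexample):
  At g: no accessible worlds, so ◇r is false.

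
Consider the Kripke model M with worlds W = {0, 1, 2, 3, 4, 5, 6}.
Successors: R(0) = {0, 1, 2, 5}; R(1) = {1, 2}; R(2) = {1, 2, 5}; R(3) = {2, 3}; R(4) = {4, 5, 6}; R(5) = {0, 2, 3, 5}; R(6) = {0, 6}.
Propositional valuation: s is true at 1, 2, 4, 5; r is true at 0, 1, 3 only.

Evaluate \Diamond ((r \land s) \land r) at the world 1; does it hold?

At 1: \Diamond ((r \land s) \land r) requires (r \land s) \land r at some successor in {1, 2}.
  (r \land s) \land r holds at 1, so \Diamond ((r \land s) \land r) is true at 1.

Yes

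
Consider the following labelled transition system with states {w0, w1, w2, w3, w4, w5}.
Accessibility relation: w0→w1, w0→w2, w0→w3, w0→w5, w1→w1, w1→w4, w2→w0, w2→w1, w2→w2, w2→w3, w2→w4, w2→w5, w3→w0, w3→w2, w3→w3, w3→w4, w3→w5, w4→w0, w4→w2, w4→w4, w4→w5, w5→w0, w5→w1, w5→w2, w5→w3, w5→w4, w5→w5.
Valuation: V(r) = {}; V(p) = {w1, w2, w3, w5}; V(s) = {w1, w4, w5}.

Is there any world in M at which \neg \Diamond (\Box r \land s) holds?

Recall that \Box ψ holds at a world iff ψ holds at every accessible world, and \Diamond ψ holds iff ψ holds at some accessible world.
Let φ = \neg \Diamond (\Box r \land s). Evaluate φ at each world:
  w0 (successors {w1, w2, w3, w5}): φ is true.
  w1 (successors {w1, w4}): φ is true.
  w2 (successors {w0, w1, w2, w3, w4, w5}): φ is true.
  w3 (successors {w0, w2, w3, w4, w5}): φ is true.
  w4 (successors {w0, w2, w4, w5}): φ is true.
  w5 (successors {w0, w1, w2, w3, w4, w5}): φ is true.
Detail at w0 (witness):
  At w0: \Diamond (\Box r \land s) is false, so \neg \Diamond (\Box r \land s) is true.
    At w0: \Diamond (\Box r \land s) requires \Box r \land s at some successor in {w1, w2, w3, w5}.
      At w1: \Box r \land s is false.
      At w2: \Box r \land s is false.
      At w3: \Box r \land s is false.
      At w5: \Box r \land s is false.
    So \Diamond (\Box r \land s) is false at w0.

Yes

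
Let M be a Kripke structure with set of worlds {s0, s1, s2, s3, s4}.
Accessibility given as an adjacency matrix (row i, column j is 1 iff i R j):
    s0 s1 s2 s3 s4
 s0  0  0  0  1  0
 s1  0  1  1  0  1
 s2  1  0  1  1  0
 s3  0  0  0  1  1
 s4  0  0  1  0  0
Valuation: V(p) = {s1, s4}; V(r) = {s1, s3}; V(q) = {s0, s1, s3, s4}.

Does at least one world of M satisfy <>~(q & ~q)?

Let φ = <>~(q & ~q). Evaluate φ at each world:
  s0 (successors {s3}): φ is true.
  s1 (successors {s1, s2, s4}): φ is true.
  s2 (successors {s0, s2, s3}): φ is true.
  s3 (successors {s3, s4}): φ is true.
  s4 (successors {s2}): φ is true.
Detail at s0 (witness):
  At s0: <>~(q & ~q) requires ~(q & ~q) at some successor in {s3}.
    ~(q & ~q) holds at s3, so <>~(q & ~q) is true at s0.

Yes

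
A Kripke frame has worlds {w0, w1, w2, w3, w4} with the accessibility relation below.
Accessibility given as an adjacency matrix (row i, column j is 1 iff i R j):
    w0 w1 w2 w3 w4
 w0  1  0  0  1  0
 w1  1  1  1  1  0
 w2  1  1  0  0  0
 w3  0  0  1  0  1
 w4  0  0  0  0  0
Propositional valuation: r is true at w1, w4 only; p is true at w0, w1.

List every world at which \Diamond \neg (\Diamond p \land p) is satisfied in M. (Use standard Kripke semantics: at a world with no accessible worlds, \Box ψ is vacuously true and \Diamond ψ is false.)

Let φ = \Diamond \neg (\Diamond p \land p). Evaluate φ at each world:
  w0 (successors {w0, w3}): φ is true.
  w1 (successors {w0, w1, w2, w3}): φ is true.
  w2 (successors {w0, w1}): φ is false.
  w3 (successors {w2, w4}): φ is true.
  w4 (successors ∅): φ is false.
For instance, at w1:
  At w1: \Diamond \neg (\Diamond p \land p) requires \neg (\Diamond p \land p) at some successor in {w0, w1, w2, w3}.
    \neg (\Diamond p \land p) holds at w2, so \Diamond \neg (\Diamond p \land p) is true at w1.
      At w2: \Diamond p \land p is false, so \neg (\Diamond p \land p) is true.
Satisfying worlds: {w0, w1, w3}

w0, w1, w3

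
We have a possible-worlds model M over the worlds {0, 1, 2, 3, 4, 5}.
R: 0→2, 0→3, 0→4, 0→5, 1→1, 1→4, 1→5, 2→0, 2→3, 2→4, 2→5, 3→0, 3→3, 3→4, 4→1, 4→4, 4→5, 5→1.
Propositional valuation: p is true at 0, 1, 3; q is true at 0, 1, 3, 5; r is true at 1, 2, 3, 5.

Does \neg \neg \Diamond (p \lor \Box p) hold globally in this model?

Yes

Let φ = \neg \neg \Diamond (p \lor \Box p). Evaluate φ at each world:
  0 (successors {2, 3, 4, 5}): φ is true.
  1 (successors {1, 4, 5}): φ is true.
  2 (successors {0, 3, 4, 5}): φ is true.
  3 (successors {0, 3, 4}): φ is true.
  4 (successors {1, 4, 5}): φ is true.
  5 (successors {1}): φ is true.
For instance, at 0:
  At 0: \neg \Diamond (p \lor \Box p) is false, so \neg \neg \Diamond (p \lor \Box p) is true.
    At 0: \Diamond (p \lor \Box p) is true, so \neg \Diamond (p \lor \Box p) is false.
      At 0: \Diamond (p \lor \Box p) requires p \lor \Box p at some successor in {2, 3, 4, 5}.
        p \lor \Box p holds at 3, so \Diamond (p \lor \Box p) is true at 0.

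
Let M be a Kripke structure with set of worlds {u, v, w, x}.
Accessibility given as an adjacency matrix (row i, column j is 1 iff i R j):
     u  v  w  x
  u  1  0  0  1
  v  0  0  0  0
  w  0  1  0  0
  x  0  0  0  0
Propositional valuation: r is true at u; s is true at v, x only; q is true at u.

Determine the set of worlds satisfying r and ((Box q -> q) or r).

u

Let φ = r and ((Box q -> q) or r). Evaluate φ at each world:
  u (successors {u, x}): φ is true.
  v (successors ∅): φ is false.
  w (successors {v}): φ is false.
  x (successors ∅): φ is false.
For instance, at w:
  At w: r is false, (Box q -> q) or r is true, so r and ((Box q -> q) or r) is false.
    At w: Box q -> q is true, r is false, so (Box q -> q) or r is true.
      At w: Box q is false, q is false, so Box q -> q is true.
Satisfying worlds: {u}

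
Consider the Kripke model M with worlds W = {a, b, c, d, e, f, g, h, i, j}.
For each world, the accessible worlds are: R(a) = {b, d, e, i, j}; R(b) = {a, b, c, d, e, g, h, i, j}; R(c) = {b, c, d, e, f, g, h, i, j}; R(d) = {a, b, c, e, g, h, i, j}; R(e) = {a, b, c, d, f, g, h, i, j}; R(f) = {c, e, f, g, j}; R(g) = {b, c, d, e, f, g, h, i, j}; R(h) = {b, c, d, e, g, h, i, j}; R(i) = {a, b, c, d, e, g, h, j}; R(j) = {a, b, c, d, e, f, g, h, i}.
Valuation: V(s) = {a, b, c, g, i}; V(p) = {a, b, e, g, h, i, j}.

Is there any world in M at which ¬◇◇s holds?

No

Recall that ◇ψ holds at a world iff ψ holds at some accessible world.
Let φ = ¬◇◇s. Evaluate φ at each world:
  a (successors {b, d, e, i, j}): φ is false.
  b (successors {a, b, c, d, e, g, h, i, j}): φ is false.
  c (successors {b, c, d, e, f, g, h, i, j}): φ is false.
  d (successors {a, b, c, e, g, h, i, j}): φ is false.
  e (successors {a, b, c, d, f, g, h, i, j}): φ is false.
  f (successors {c, e, f, g, j}): φ is false.
  g (successors {b, c, d, e, f, g, h, i, j}): φ is false.
  h (successors {b, c, d, e, g, h, i, j}): φ is false.
  i (successors {a, b, c, d, e, g, h, j}): φ is false.
  j (successors {a, b, c, d, e, f, g, h, i}): φ is false.
For instance, at a:
  At a: ◇◇s is true, so ¬◇◇s is false.
    At a: ◇◇s requires ◇s at some successor in {b, d, e, i, j}.
      ◇s holds at b, so ◇◇s is true at a.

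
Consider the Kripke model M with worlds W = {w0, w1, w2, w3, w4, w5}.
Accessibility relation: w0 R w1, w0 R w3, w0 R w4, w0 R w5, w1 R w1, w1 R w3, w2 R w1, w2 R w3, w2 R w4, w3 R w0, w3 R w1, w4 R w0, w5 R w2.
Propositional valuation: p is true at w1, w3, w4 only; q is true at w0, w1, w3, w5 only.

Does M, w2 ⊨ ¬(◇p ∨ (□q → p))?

Recall that □ψ holds at a world iff ψ holds at every accessible world, and ◇ψ holds iff ψ holds at some accessible world.
At w2: ◇p ∨ (□q → p) is true, so ¬(◇p ∨ (□q → p)) is false.
  At w2: ◇p is true, □q → p is true, so ◇p ∨ (□q → p) is true.
    At w2: ◇p requires p at some successor in {w1, w3, w4}.
      p holds at w1, so ◇p is true at w2.
    At w2: □q is false, p is false, so □q → p is true.
      At w2: □q requires q at every successor {w1, w3, w4}.
        q fails at w4, so □q is false at w2.

No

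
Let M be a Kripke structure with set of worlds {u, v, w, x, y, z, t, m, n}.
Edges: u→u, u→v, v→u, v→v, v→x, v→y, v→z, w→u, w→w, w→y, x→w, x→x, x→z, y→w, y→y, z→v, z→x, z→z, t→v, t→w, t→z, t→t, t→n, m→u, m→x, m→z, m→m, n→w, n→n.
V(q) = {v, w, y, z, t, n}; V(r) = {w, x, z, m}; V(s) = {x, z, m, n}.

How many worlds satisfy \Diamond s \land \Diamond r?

6

Recall that \Diamond ψ holds at a world iff ψ holds at some accessible world.
Let φ = \Diamond s \land \Diamond r. Evaluate φ at each world:
  u (successors {u, v}): φ is false.
  v (successors {u, v, x, y, z}): φ is true.
  w (successors {u, w, y}): φ is false.
  x (successors {w, x, z}): φ is true.
  y (successors {w, y}): φ is false.
  z (successors {v, x, z}): φ is true.
  t (successors {v, w, z, t, n}): φ is true.
  m (successors {u, x, z, m}): φ is true.
  n (successors {w, n}): φ is true.
For instance, at w:
  At w: \Diamond s is false, \Diamond r is true, so \Diamond s \land \Diamond r is false.
    At w: \Diamond s requires s at some successor in {u, w, y}.
      At u: s is false.
      At w: s is false.
      At y: s is false.
    So \Diamond s is false at w.
    At w: \Diamond r requires r at some successor in {u, w, y}.
      r holds at w, so \Diamond r is true at w.
Satisfying worlds: {v, x, z, t, m, n}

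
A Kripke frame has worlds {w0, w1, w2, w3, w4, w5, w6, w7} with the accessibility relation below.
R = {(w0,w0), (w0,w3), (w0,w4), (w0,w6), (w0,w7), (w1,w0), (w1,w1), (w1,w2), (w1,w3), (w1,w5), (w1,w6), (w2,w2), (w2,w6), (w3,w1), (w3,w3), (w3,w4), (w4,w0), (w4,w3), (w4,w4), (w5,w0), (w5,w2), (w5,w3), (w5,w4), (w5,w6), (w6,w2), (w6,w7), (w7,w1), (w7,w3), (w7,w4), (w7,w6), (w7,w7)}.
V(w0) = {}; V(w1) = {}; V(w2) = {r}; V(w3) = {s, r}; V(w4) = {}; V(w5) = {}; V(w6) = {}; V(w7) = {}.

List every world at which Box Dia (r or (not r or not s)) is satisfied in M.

w0, w1, w2, w3, w4, w5, w6, w7

Let φ = Box Dia (r or (not r or not s)). Evaluate φ at each world:
  w0 (successors {w0, w3, w4, w6, w7}): φ is true.
  w1 (successors {w0, w1, w2, w3, w5, w6}): φ is true.
  w2 (successors {w2, w6}): φ is true.
  w3 (successors {w1, w3, w4}): φ is true.
  w4 (successors {w0, w3, w4}): φ is true.
  w5 (successors {w0, w2, w3, w4, w6}): φ is true.
  w6 (successors {w2, w7}): φ is true.
  w7 (successors {w1, w3, w4, w6, w7}): φ is true.
For instance, at w5:
  At w5: Box Dia (r or (not r or not s)) requires Dia (r or (not r or not s)) at every successor {w0, w2, w3, w4, w6}.
    At w0: Dia (r or (not r or not s)) is true.
    At w2: Dia (r or (not r or not s)) is true.
    At w3: Dia (r or (not r or not s)) is true.
    At w4: Dia (r or (not r or not s)) is true.
    At w6: Dia (r or (not r or not s)) is true.
  So Box Dia (r or (not r or not s)) is true at w5.
Satisfying worlds: {w0, w1, w2, w3, w4, w5, w6, w7}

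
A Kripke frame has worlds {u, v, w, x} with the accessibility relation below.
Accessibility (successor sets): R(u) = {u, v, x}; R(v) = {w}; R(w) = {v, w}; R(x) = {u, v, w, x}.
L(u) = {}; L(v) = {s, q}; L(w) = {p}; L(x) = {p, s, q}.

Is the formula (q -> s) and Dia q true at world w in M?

Yes

Recall that Dia ψ holds at a world iff ψ holds at some accessible world.
At w: q -> s is true, Dia q is true, so (q -> s) and Dia q is true.
  At w: Dia q requires q at some successor in {v, w}.
    q holds at v, so Dia q is true at w.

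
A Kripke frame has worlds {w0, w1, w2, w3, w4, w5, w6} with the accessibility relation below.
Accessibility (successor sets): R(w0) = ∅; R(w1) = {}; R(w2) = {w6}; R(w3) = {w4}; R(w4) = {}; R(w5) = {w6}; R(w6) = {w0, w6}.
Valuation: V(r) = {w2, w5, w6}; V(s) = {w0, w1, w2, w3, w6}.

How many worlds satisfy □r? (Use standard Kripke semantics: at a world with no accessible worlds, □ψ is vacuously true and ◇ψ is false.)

5

Let φ = □r. Evaluate φ at each world:
  w0 (successors ∅): φ is true.
  w1 (successors ∅): φ is true.
  w2 (successors {w6}): φ is true.
  w3 (successors {w4}): φ is false.
  w4 (successors ∅): φ is true.
  w5 (successors {w6}): φ is true.
  w6 (successors {w0, w6}): φ is false.
For instance, at w3:
  At w3: □r requires r at every successor {w4}.
    r fails at w4, so □r is false at w3.
Satisfying worlds: {w0, w1, w2, w4, w5}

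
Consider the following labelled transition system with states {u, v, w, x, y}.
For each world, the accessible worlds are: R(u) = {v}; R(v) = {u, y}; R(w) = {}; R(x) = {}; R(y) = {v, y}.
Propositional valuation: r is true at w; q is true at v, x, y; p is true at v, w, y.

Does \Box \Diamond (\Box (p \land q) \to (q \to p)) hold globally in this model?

Yes

Let φ = \Box \Diamond (\Box (p \land q) \to (q \to p)). Evaluate φ at each world:
  u (successors {v}): φ is true.
  v (successors {u, y}): φ is true.
  w (successors ∅): φ is true.
  x (successors ∅): φ is true.
  y (successors {v, y}): φ is true.
For instance, at y:
  At y: \Box \Diamond (\Box (p \land q) \to (q \to p)) requires \Diamond (\Box (p \land q) \to (q \to p)) at every successor {v, y}.
      At v: \Diamond (\Box (p \land q) \to (q \to p)) requires \Box (p \land q) \to (q \to p) at some successor in {u, y}.
        \Box (p \land q) \to (q \to p) holds at u, so \Diamond (\Box (p \land q) \to (q \to p)) is true at v.
      At y: \Diamond (\Box (p \land q) \to (q \to p)) requires \Box (p \land q) \to (q \to p) at some successor in {v, y}.
        \Box (p \land q) \to (q \to p) holds at v, so \Diamond (\Box (p \land q) \to (q \to p)) is true at y.
  So \Box \Diamond (\Box (p \land q) \to (q \to p)) is true at y.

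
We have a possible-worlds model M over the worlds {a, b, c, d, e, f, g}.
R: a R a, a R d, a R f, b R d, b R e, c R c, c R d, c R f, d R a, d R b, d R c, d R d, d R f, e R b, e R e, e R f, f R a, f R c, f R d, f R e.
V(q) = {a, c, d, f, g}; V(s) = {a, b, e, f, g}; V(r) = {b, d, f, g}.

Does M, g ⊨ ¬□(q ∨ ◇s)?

No

Recall that □ψ holds at a world iff ψ holds at every accessible world, and ◇ψ holds iff ψ holds at some accessible world.
At g: □(q ∨ ◇s) is true, so ¬□(q ∨ ◇s) is false.
  At g: no accessible worlds, so □(q ∨ ◇s) holds vacuously.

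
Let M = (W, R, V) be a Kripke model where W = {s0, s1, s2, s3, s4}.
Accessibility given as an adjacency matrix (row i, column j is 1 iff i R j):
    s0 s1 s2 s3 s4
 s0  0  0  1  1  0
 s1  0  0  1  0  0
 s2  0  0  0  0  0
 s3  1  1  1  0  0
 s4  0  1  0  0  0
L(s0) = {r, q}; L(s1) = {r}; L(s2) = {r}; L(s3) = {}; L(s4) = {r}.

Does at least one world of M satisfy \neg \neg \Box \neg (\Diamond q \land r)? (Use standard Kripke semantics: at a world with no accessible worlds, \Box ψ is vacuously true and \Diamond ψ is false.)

Yes

Let φ = \neg \neg \Box \neg (\Diamond q \land r). Evaluate φ at each world:
  s0 (successors {s2, s3}): φ is true.
  s1 (successors {s2}): φ is true.
  s2 (successors ∅): φ is true.
  s3 (successors {s0, s1, s2}): φ is true.
  s4 (successors {s1}): φ is true.
Detail at s0 (witness):
  At s0: \neg \Box \neg (\Diamond q \land r) is false, so \neg \neg \Box \neg (\Diamond q \land r) is true.
    At s0: \Box \neg (\Diamond q \land r) is true, so \neg \Box \neg (\Diamond q \land r) is false.
      At s0: \Box \neg (\Diamond q \land r) requires \neg (\Diamond q \land r) at every successor {s2, s3}.
        At s2: \neg (\Diamond q \land r) is true.
        At s3: \neg (\Diamond q \land r) is true.
      So \Box \neg (\Diamond q \land r) is true at s0.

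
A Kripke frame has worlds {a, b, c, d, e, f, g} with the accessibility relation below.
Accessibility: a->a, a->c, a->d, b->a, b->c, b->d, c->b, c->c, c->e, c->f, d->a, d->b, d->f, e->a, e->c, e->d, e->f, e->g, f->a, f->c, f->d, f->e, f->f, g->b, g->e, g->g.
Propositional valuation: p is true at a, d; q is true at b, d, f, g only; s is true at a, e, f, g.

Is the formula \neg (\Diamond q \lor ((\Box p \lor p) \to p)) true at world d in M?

Recall that \Box ψ holds at a world iff ψ holds at every accessible world, and \Diamond ψ holds iff ψ holds at some accessible world.
At d: \Diamond q \lor ((\Box p \lor p) \to p) is true, so \neg (\Diamond q \lor ((\Box p \lor p) \to p)) is false.
  At d: \Diamond q is true, (\Box p \lor p) \to p is true, so \Diamond q \lor ((\Box p \lor p) \to p) is true.
    At d: \Diamond q requires q at some successor in {a, b, f}.
      q holds at b, so \Diamond q is true at d.
    At d: \Box p \lor p is true, p is true, so (\Box p \lor p) \to p is true.
      At d: \Box p is false, p is true, so \Box p \lor p is true.

No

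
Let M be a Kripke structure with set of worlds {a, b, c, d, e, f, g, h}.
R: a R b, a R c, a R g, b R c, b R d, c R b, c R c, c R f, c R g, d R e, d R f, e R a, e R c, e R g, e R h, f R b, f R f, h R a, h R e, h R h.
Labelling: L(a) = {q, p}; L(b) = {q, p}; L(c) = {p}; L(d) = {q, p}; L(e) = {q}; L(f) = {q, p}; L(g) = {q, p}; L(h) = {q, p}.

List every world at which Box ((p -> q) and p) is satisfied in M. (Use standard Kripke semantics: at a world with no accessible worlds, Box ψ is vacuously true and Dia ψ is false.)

f, g

Recall that Box ψ holds at a world iff ψ holds at every accessible world, and Dia ψ holds iff ψ holds at some accessible world.
Let φ = Box ((p -> q) and p). Evaluate φ at each world:
  a (successors {b, c, g}): φ is false.
  b (successors {c, d}): φ is false.
  c (successors {b, c, f, g}): φ is false.
  d (successors {e, f}): φ is false.
  e (successors {a, c, g, h}): φ is false.
  f (successors {b, f}): φ is true.
  g (successors ∅): φ is true.
  h (successors {a, e, h}): φ is false.
For instance, at b:
  At b: Box ((p -> q) and p) requires (p -> q) and p at every successor {c, d}.
    (p -> q) and p fails at c, so Box ((p -> q) and p) is false at b.
Satisfying worlds: {f, g}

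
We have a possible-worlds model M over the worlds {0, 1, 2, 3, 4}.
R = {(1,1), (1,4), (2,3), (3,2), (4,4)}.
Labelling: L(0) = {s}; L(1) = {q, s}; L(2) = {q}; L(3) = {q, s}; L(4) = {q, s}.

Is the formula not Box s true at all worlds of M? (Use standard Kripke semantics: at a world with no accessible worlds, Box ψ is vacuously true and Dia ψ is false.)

No

Recall that Box ψ holds at a world iff ψ holds at every accessible world, and Dia ψ holds iff ψ holds at some accessible world.
Let φ = not Box s. Evaluate φ at each world:
  0 (successors ∅): φ is false.
  1 (successors {1, 4}): φ is false.
  2 (successors {3}): φ is false.
  3 (successors {2}): φ is true.
  4 (successors {4}): φ is false.
Detail at 0 (counterexample):
  At 0: Box s is true, so not Box s is false.
    At 0: no accessible worlds, so Box s holds vacuously.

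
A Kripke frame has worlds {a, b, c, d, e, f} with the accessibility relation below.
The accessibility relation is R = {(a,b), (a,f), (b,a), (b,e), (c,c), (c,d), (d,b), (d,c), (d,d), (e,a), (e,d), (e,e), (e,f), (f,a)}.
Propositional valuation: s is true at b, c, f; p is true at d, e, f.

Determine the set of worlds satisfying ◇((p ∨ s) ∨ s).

Let φ = ◇((p ∨ s) ∨ s). Evaluate φ at each world:
  a (successors {b, f}): φ is true.
  b (successors {a, e}): φ is true.
  c (successors {c, d}): φ is true.
  d (successors {b, c, d}): φ is true.
  e (successors {a, d, e, f}): φ is true.
  f (successors {a}): φ is false.
For instance, at c:
  At c: ◇((p ∨ s) ∨ s) requires (p ∨ s) ∨ s at some successor in {c, d}.
    (p ∨ s) ∨ s holds at c, so ◇((p ∨ s) ∨ s) is true at c.
Satisfying worlds: {a, b, c, d, e}

a, b, c, d, e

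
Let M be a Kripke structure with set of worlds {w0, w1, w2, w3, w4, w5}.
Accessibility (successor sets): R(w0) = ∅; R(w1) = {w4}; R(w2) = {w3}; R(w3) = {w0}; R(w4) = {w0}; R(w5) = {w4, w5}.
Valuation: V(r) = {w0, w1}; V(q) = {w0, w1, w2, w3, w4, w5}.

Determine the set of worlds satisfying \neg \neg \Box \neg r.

w0, w1, w2, w5

Recall that \Box ψ holds at a world iff ψ holds at every accessible world, and \Diamond ψ holds iff ψ holds at some accessible world.
Let φ = \neg \neg \Box \neg r. Evaluate φ at each world:
  w0 (successors ∅): φ is true.
  w1 (successors {w4}): φ is true.
  w2 (successors {w3}): φ is true.
  w3 (successors {w0}): φ is false.
  w4 (successors {w0}): φ is false.
  w5 (successors {w4, w5}): φ is true.
For instance, at w2:
  At w2: \neg \Box \neg r is false, so \neg \neg \Box \neg r is true.
    At w2: \Box \neg r is true, so \neg \Box \neg r is false.
      At w2: \Box \neg r requires \neg r at every successor {w3}.
        At w3: \neg r is true.
      So \Box \neg r is true at w2.
Satisfying worlds: {w0, w1, w2, w5}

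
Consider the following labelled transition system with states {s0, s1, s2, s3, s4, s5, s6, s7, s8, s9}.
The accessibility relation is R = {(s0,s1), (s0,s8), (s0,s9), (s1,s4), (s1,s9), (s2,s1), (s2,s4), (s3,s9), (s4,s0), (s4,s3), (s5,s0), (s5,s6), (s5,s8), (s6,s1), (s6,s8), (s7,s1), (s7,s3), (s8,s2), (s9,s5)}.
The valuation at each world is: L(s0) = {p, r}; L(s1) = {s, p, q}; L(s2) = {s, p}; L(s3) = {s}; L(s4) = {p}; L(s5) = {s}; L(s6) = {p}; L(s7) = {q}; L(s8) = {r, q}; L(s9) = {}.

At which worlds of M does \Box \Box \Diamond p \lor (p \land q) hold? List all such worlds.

Let φ = \Box \Box \Diamond p \lor (p \land q). Evaluate φ at each world:
  s0 (successors {s1, s8, s9}): φ is false.
  s1 (successors {s4, s9}): φ is true.
  s2 (successors {s1, s4}): φ is false.
  s3 (successors {s9}): φ is true.
  s4 (successors {s0, s3}): φ is false.
  s5 (successors {s0, s6, s8}): φ is false.
  s6 (successors {s1, s8}): φ is false.
  s7 (successors {s1, s3}): φ is false.
  s8 (successors {s2}): φ is true.
  s9 (successors {s5}): φ is true.
For instance, at s1:
  At s1: \Box \Box \Diamond p is false, p \land q is true, so \Box \Box \Diamond p \lor (p \land q) is true.
    At s1: \Box \Box \Diamond p requires \Box \Diamond p at every successor {s4, s9}.
      \Box \Diamond p fails at s4, so \Box \Box \Diamond p is false at s1.
Satisfying worlds: {s1, s3, s8, s9}

s1, s3, s8, s9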